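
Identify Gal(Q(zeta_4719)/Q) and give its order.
|Gal(Q(zeta_4719)/Q)| = phi(4719) = 2640; group ≅ (Z/4719Z)^* ≅ Z/2Z × Z/12Z × Z/110Z

The n-th cyclotomic polynomial Φ_4719(x) is the minimal polynomial of zeta_4719 over Q and has degree phi(4719) = 2640. So Q(zeta_4719) is a degree-2640 Galois extension with Galois group (Z/4719Z)^*. By CRT, (Z/4719Z)^* ≅ (Z/3Z)^* × (Z/121Z)^* × (Z/13Z)^*. Each prime-power unit group is (Z/3Z)^* ≅ Z/2Z; (Z/121Z)^* ≅ Z/110Z; (Z/13Z)^* ≅ Z/12Z. Hence Gal(Q(zeta_4719)/Q) ≅ Z/2Z × Z/12Z × Z/110Z.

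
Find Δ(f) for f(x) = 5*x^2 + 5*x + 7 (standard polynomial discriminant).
Δ = -115

For a quadratic a x^2 + b x + c the discriminant is Δ = b^2 - 4ac = (5)^2 - 4*(5)*(7) = 25 - (140) = -115.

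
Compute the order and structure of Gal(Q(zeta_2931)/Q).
|Gal(Q(zeta_2931)/Q)| = phi(2931) = 1952; group ≅ (Z/2931Z)^* ≅ Z/2Z × Z/976Z

The n-th cyclotomic polynomial Φ_2931(x) is the minimal polynomial of zeta_2931 over Q and has degree phi(2931) = 1952. So Q(zeta_2931) is a degree-1952 Galois extension with Galois group (Z/2931Z)^*. By CRT, (Z/2931Z)^* ≅ (Z/3Z)^* × (Z/977Z)^*. Each prime-power unit group is (Z/3Z)^* ≅ Z/2Z; (Z/977Z)^* ≅ Z/976Z. Hence Gal(Q(zeta_2931)/Q) ≅ Z/2Z × Z/976Z.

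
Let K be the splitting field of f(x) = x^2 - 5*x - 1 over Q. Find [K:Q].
[K:Q] = 2

The discriminant of x^2 + (-5)*x + (-1) is b^2 - 4c = 25 - (-4) = 29. Since 29 is not a perfect square in Q, the polynomial is irreducible over Q. Its two roots generate a degree-2 extension, so [K:Q] = 2.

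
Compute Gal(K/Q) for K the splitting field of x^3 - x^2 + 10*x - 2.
Gal(K/Q) = S_3 (symmetric group of order 6)

Compute the discriminant of x^3 + (-1)*x^2 + (10)*x + (-2): Δ = -3656. Since Δ is not a rational square, the Galois group is not contained in A_3; it must be the full S_3 (irreducibility of the cubic rules out anything smaller).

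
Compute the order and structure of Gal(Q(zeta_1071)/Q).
|Gal(Q(zeta_1071)/Q)| = phi(1071) = 576; group ≅ (Z/1071Z)^* ≅ Z/6Z × Z/6Z × Z/16Z

The n-th cyclotomic polynomial Φ_1071(x) is the minimal polynomial of zeta_1071 over Q and has degree phi(1071) = 576. So Q(zeta_1071) is a degree-576 Galois extension with Galois group (Z/1071Z)^*. By CRT, (Z/1071Z)^* ≅ (Z/9Z)^* × (Z/7Z)^* × (Z/17Z)^*. Each prime-power unit group is (Z/9Z)^* ≅ Z/6Z; (Z/7Z)^* ≅ Z/6Z; (Z/17Z)^* ≅ Z/16Z. Hence Gal(Q(zeta_1071)/Q) ≅ Z/6Z × Z/6Z × Z/16Z.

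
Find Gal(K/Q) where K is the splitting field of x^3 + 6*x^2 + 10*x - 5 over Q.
Gal(K/Q) = S_3 (symmetric group of order 6)

Compute the discriminant of x^3 + (6)*x^2 + (10)*x + (-5): Δ = -2155. Since Δ is not a rational square, the Galois group is not contained in A_3; it must be the full S_3 (irreducibility of the cubic rules out anything smaller).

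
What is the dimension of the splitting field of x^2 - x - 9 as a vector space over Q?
[K:Q] = 2

The discriminant of x^2 + (-1)*x + (-9) is b^2 - 4c = 1 - (-36) = 37. Since 37 is not a perfect square in Q, the polynomial is irreducible over Q. Its two roots generate a degree-2 extension, so [K:Q] = 2.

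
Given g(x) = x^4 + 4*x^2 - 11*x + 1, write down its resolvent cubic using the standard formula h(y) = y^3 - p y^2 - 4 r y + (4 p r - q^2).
h(y) = y^3 - 4*y^2 - 4*y - 105

Identify coefficients: p = 4, q = -11, r = 1.
Plug into h(y) = y^3 - p y^2 - 4 r y + (4 p r - q^2):
  h(y) = y^3 - (4) y^2 - 4*(1) y + (4*(4)*(1) - (-11)^2)
       = y^3 + (-4) y^2 + (-4) y + (-105).
Simplifying: h(y) = y^3 - 4*y^2 - 4*y - 105.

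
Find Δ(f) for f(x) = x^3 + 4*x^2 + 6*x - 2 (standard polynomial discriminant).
Δ = -748

For x^3 + a x^2 + b x + c the discriminant is Δ = 18 a b c - 4 a^3 c + a^2 b^2 - 4 b^3 - 27 c^2.
Plug a = 4, b = 6, c = -2:
  18*(4)*(6)*(-2) - 4*(4)^3*(-2) + (4)^2*(6)^2 - 4*(6)^3 - 27*(-2)^2
  = -864 + (512) + 576 + (-864) + (-108)
  = -748.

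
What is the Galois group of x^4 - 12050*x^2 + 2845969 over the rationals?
Gal(K/Q) = Z/2Z (cyclic of order 2)

f factors as (x^2 - 11809)(x^2 - 241), so the splitting field is K = Q(sqrt(11809), sqrt(241)). The squarefree part of 11809 is 241 and the squarefree part of 241 is also 241, so sqrt(11809) and sqrt(241) are both rational multiples of sqrt(241). Hence Q(sqrt(11809)) = Q(sqrt(241)) = Q(sqrt(241)), and the splitting field collapses to a single degree-2 extension with Galois group Z/2Z.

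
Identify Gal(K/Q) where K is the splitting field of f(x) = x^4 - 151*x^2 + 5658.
Gal(K/Q) = V_4 (Klein four-group, Z/2Z × Z/2Z)

f factors as (x^2 - 69)(x^2 - 82), so the splitting field is K = Q(sqrt(69), sqrt(82)). The elements 69, 82, 5658 are all non-squares in Q, so sqrt(69) and sqrt(82) generate independent quadratic extensions. Thus [K:Q] = 4 and Gal(K/Q) is generated by the two order-2 automorphisms sqrt(69) ↦ -sqrt(69) and sqrt(82) ↦ -sqrt(82), giving V_4.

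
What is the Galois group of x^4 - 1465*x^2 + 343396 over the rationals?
Gal(K/Q) = Z/2Z (cyclic of order 2)

f factors as (x^2 - 1172)(x^2 - 293), so the splitting field is K = Q(sqrt(1172), sqrt(293)). The squarefree part of 1172 is 293 and the squarefree part of 293 is also 293, so sqrt(1172) and sqrt(293) are both rational multiples of sqrt(293). Hence Q(sqrt(1172)) = Q(sqrt(293)) = Q(sqrt(293)), and the splitting field collapses to a single degree-2 extension with Galois group Z/2Z.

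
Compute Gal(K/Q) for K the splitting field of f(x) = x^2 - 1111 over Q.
Gal(K/Q) = Z/2Z (cyclic of order 2)

x^2 - 1111 is irreducible over Q since 1111 is not a rational square. The splitting field Q(sqrt(1111)) has degree 2 over Q, and its unique nontrivial automorphism is sqrt(1111) ↦ -sqrt(1111). Hence Gal(Q(sqrt(1111))/Q) = Z/2Z.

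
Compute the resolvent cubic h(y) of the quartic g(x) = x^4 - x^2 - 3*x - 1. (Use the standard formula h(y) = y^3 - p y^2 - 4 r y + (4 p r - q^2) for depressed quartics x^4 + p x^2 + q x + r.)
h(y) = y^3 + y^2 + 4*y - 5

Identify coefficients: p = -1, q = -3, r = -1.
Plug into h(y) = y^3 - p y^2 - 4 r y + (4 p r - q^2):
  h(y) = y^3 - (-1) y^2 - 4*(-1) y + (4*(-1)*(-1) - (-3)^2)
       = y^3 + (1) y^2 + (4) y + (-5).
Simplifying: h(y) = y^3 + y^2 + 4*y - 5.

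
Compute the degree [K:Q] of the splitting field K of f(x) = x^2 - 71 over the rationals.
[K:Q] = 2

The polynomial x^2 - 71 is irreducible over Q since 71 is not a perfect square. Its splitting field is Q(sqrt(71)), which has degree 2 over Q.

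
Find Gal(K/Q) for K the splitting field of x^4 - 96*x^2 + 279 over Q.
Gal(K/Q) = V_4 (Klein four-group, Z/2Z × Z/2Z)

f factors as (x^2 - 93)(x^2 - 3), so the splitting field is K = Q(sqrt(93), sqrt(3)). The elements 93, 3, 279 are all non-squares in Q, so sqrt(93) and sqrt(3) generate independent quadratic extensions. Thus [K:Q] = 4 and Gal(K/Q) is generated by the two order-2 automorphisms sqrt(93) ↦ -sqrt(93) and sqrt(3) ↦ -sqrt(3), giving V_4.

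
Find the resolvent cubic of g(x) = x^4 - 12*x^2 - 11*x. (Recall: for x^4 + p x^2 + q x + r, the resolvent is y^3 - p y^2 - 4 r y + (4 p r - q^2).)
h(y) = y^3 + 12*y^2 - 121

Identify coefficients: p = -12, q = -11, r = 0.
Plug into h(y) = y^3 - p y^2 - 4 r y + (4 p r - q^2):
  h(y) = y^3 - (-12) y^2 - 4*(0) y + (4*(-12)*(0) - (-11)^2)
       = y^3 + (12) y^2 + (0) y + (-121).
Simplifying: h(y) = y^3 + 12*y^2 - 121.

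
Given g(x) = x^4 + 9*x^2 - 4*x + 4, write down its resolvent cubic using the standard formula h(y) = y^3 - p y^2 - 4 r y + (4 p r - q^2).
h(y) = y^3 - 9*y^2 - 16*y + 128

Identify coefficients: p = 9, q = -4, r = 4.
Plug into h(y) = y^3 - p y^2 - 4 r y + (4 p r - q^2):
  h(y) = y^3 - (9) y^2 - 4*(4) y + (4*(9)*(4) - (-4)^2)
       = y^3 + (-9) y^2 + (-16) y + (128).
Simplifying: h(y) = y^3 - 9*y^2 - 16*y + 128.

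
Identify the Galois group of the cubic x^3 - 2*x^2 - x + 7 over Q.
Gal(K/Q) = S_3 (symmetric group of order 6)

Compute the discriminant of x^3 + (-2)*x^2 + (-1)*x + (7): Δ = -839. Since Δ is not a rational square, the Galois group is not contained in A_3; it must be the full S_3 (irreducibility of the cubic rules out anything smaller).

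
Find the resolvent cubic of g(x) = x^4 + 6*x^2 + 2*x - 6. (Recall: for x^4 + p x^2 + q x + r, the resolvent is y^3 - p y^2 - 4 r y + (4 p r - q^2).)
h(y) = y^3 - 6*y^2 + 24*y - 148

Identify coefficients: p = 6, q = 2, r = -6.
Plug into h(y) = y^3 - p y^2 - 4 r y + (4 p r - q^2):
  h(y) = y^3 - (6) y^2 - 4*(-6) y + (4*(6)*(-6) - (2)^2)
       = y^3 + (-6) y^2 + (24) y + (-148).
Simplifying: h(y) = y^3 - 6*y^2 + 24*y - 148.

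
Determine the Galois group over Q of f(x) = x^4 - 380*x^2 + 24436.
Gal(K/Q) = V_4 (Klein four-group, Z/2Z × Z/2Z)

f factors as (x^2 - 82)(x^2 - 298), so the splitting field is K = Q(sqrt(82), sqrt(298)). The elements 82, 298, 24436 are all non-squares in Q, so sqrt(82) and sqrt(298) generate independent quadratic extensions. Thus [K:Q] = 4 and Gal(K/Q) is generated by the two order-2 automorphisms sqrt(82) ↦ -sqrt(82) and sqrt(298) ↦ -sqrt(298), giving V_4.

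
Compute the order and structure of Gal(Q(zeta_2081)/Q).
|Gal(Q(zeta_2081)/Q)| = phi(2081) = 2080; group ≅ (Z/2081Z)^* ≅ Z/2080Z

The n-th cyclotomic polynomial Φ_2081(x) is the minimal polynomial of zeta_2081 over Q and has degree phi(2081) = 2080. So Q(zeta_2081) is a degree-2080 Galois extension with Galois group (Z/2081Z)^*. (Z/2081Z)^* is cyclic since 2081 is an odd prime power (or 4). Hence Gal(Q(zeta_2081)/Q) ≅ Z/2080Z.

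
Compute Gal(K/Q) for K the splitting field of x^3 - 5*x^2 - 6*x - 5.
Gal(K/Q) = S_3 (symmetric group of order 6)

Compute the discriminant of x^3 + (-5)*x^2 + (-6)*x + (-5): Δ = -4111. Since Δ is not a rational square, the Galois group is not contained in A_3; it must be the full S_3 (irreducibility of the cubic rules out anything smaller).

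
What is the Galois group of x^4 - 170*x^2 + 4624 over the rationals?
Gal(K/Q) = Z/2Z (cyclic of order 2)

f factors as (x^2 - 34)(x^2 - 136), so the splitting field is K = Q(sqrt(34), sqrt(136)). The squarefree part of 34 is 34 and the squarefree part of 136 is also 34, so sqrt(34) and sqrt(136) are both rational multiples of sqrt(34). Hence Q(sqrt(34)) = Q(sqrt(136)) = Q(sqrt(34)), and the splitting field collapses to a single degree-2 extension with Galois group Z/2Z.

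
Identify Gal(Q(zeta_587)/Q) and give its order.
|Gal(Q(zeta_587)/Q)| = phi(587) = 586; group ≅ (Z/587Z)^* ≅ Z/586Z

The n-th cyclotomic polynomial Φ_587(x) is the minimal polynomial of zeta_587 over Q and has degree phi(587) = 586. So Q(zeta_587) is a degree-586 Galois extension with Galois group (Z/587Z)^*. (Z/587Z)^* is cyclic since 587 is an odd prime power (or 4). Hence Gal(Q(zeta_587)/Q) ≅ Z/586Z.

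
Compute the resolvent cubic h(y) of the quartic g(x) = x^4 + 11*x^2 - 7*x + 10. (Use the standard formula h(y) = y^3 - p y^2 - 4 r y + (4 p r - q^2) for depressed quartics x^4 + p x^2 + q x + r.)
h(y) = y^3 - 11*y^2 - 40*y + 391

Identify coefficients: p = 11, q = -7, r = 10.
Plug into h(y) = y^3 - p y^2 - 4 r y + (4 p r - q^2):
  h(y) = y^3 - (11) y^2 - 4*(10) y + (4*(11)*(10) - (-7)^2)
       = y^3 + (-11) y^2 + (-40) y + (391).
Simplifying: h(y) = y^3 - 11*y^2 - 40*y + 391.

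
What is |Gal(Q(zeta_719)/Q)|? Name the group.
|Gal(Q(zeta_719)/Q)| = phi(719) = 718; group ≅ (Z/719Z)^* ≅ Z/718Z

The n-th cyclotomic polynomial Φ_719(x) is the minimal polynomial of zeta_719 over Q and has degree phi(719) = 718. So Q(zeta_719) is a degree-718 Galois extension with Galois group (Z/719Z)^*. (Z/719Z)^* is cyclic since 719 is an odd prime power (or 4). Hence Gal(Q(zeta_719)/Q) ≅ Z/718Z.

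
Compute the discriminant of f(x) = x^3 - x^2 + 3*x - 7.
Δ = -1072

For x^3 + a x^2 + b x + c the discriminant is Δ = 18 a b c - 4 a^3 c + a^2 b^2 - 4 b^3 - 27 c^2.
Plug a = -1, b = 3, c = -7:
  18*(-1)*(3)*(-7) - 4*(-1)^3*(-7) + (-1)^2*(3)^2 - 4*(3)^3 - 27*(-7)^2
  = 378 + (-28) + 9 + (-108) + (-1323)
  = -1072.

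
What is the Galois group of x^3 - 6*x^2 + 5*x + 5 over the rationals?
Gal(K/Q) = S_3 (symmetric group of order 6)

Compute the discriminant of x^3 + (-6)*x^2 + (5)*x + (5): Δ = 1345. Since Δ is not a rational square, the Galois group is not contained in A_3; it must be the full S_3 (irreducibility of the cubic rules out anything smaller).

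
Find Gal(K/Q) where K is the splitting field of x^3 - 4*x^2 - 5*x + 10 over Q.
Gal(K/Q) = S_3 (symmetric group of order 6)

Compute the discriminant of x^3 + (-4)*x^2 + (-5)*x + (10): Δ = 4360. Since Δ is not a rational square, the Galois group is not contained in A_3; it must be the full S_3 (irreducibility of the cubic rules out anything smaller).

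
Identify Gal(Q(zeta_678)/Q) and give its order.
|Gal(Q(zeta_678)/Q)| = phi(678) = 224; group ≅ (Z/678Z)^* ≅ Z/2Z × Z/112Z

The n-th cyclotomic polynomial Φ_678(x) is the minimal polynomial of zeta_678 over Q and has degree phi(678) = 224. So Q(zeta_678) is a degree-224 Galois extension with Galois group (Z/678Z)^*. By CRT, (Z/678Z)^* ≅ (Z/2Z)^* × (Z/3Z)^* × (Z/113Z)^*. Each prime-power unit group is (Z/2Z)^* ≅ trivial group (order 1); (Z/3Z)^* ≅ Z/2Z; (Z/113Z)^* ≅ Z/112Z. Hence Gal(Q(zeta_678)/Q) ≅ Z/2Z × Z/112Z.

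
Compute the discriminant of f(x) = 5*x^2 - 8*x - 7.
Δ = 204

For a quadratic a x^2 + b x + c the discriminant is Δ = b^2 - 4ac = (-8)^2 - 4*(5)*(-7) = 64 - (-140) = 204.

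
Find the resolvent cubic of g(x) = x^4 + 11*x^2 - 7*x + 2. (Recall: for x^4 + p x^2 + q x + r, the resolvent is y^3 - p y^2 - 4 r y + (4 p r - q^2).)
h(y) = y^3 - 11*y^2 - 8*y + 39

Identify coefficients: p = 11, q = -7, r = 2.
Plug into h(y) = y^3 - p y^2 - 4 r y + (4 p r - q^2):
  h(y) = y^3 - (11) y^2 - 4*(2) y + (4*(11)*(2) - (-7)^2)
       = y^3 + (-11) y^2 + (-8) y + (39).
Simplifying: h(y) = y^3 - 11*y^2 - 8*y + 39.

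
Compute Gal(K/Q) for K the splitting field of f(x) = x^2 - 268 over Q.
Gal(K/Q) = Z/2Z (cyclic of order 2)

x^2 - 268 is irreducible over Q since 268 is not a rational square. The splitting field Q(sqrt(268)) has degree 2 over Q, and its unique nontrivial automorphism is sqrt(268) ↦ -sqrt(268). Hence Gal(Q(sqrt(268))/Q) = Z/2Z.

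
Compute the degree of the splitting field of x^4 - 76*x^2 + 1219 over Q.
[K:Q] = 4

f factors as (x^2 - 23)(x^2 - 53); the splitting field is K = Q(sqrt(23), sqrt(53)). Since 23, 53, and 1219 are all non-squares in Q, the three subfields Q(sqrt(23)), Q(sqrt(53)), Q(sqrt(1219)) are distinct degree-2 extensions, so [K:Q] = 4 (Klein four Galois group).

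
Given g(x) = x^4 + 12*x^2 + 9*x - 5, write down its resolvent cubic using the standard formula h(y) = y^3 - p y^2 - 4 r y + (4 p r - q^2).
h(y) = y^3 - 12*y^2 + 20*y - 321

Identify coefficients: p = 12, q = 9, r = -5.
Plug into h(y) = y^3 - p y^2 - 4 r y + (4 p r - q^2):
  h(y) = y^3 - (12) y^2 - 4*(-5) y + (4*(12)*(-5) - (9)^2)
       = y^3 + (-12) y^2 + (20) y + (-321).
Simplifying: h(y) = y^3 - 12*y^2 + 20*y - 321.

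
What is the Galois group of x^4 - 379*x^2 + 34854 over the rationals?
Gal(K/Q) = V_4 (Klein four-group, Z/2Z × Z/2Z)

f factors as (x^2 - 222)(x^2 - 157), so the splitting field is K = Q(sqrt(222), sqrt(157)). The elements 222, 157, 34854 are all non-squares in Q, so sqrt(222) and sqrt(157) generate independent quadratic extensions. Thus [K:Q] = 4 and Gal(K/Q) is generated by the two order-2 automorphisms sqrt(222) ↦ -sqrt(222) and sqrt(157) ↦ -sqrt(157), giving V_4.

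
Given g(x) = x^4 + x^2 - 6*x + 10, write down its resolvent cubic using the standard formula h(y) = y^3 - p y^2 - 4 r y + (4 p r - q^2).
h(y) = y^3 - y^2 - 40*y + 4

Identify coefficients: p = 1, q = -6, r = 10.
Plug into h(y) = y^3 - p y^2 - 4 r y + (4 p r - q^2):
  h(y) = y^3 - (1) y^2 - 4*(10) y + (4*(1)*(10) - (-6)^2)
       = y^3 + (-1) y^2 + (-40) y + (4).
Simplifying: h(y) = y^3 - y^2 - 40*y + 4.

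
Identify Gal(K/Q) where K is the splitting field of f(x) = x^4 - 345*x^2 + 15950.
Gal(K/Q) = V_4 (Klein four-group, Z/2Z × Z/2Z)

f factors as (x^2 - 55)(x^2 - 290), so the splitting field is K = Q(sqrt(55), sqrt(290)). The elements 55, 290, 15950 are all non-squares in Q, so sqrt(55) and sqrt(290) generate independent quadratic extensions. Thus [K:Q] = 4 and Gal(K/Q) is generated by the two order-2 automorphisms sqrt(55) ↦ -sqrt(55) and sqrt(290) ↦ -sqrt(290), giving V_4.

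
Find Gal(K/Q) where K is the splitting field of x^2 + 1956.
Gal(K/Q) = Z/2Z (cyclic of order 2)

x^2 + 1956 is irreducible over Q since -1956 is not a rational square. The splitting field Q(sqrt(-1956)) has degree 2 over Q, and its unique nontrivial automorphism is sqrt(-1956) ↦ -sqrt(-1956). Hence Gal(Q(sqrt(-1956))/Q) = Z/2Z.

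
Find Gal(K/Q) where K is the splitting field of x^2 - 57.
Gal(K/Q) = Z/2Z (cyclic of order 2)

x^2 - 57 is irreducible over Q since 57 is not a rational square. The splitting field Q(sqrt(57)) has degree 2 over Q, and its unique nontrivial automorphism is sqrt(57) ↦ -sqrt(57). Hence Gal(Q(sqrt(57))/Q) = Z/2Z.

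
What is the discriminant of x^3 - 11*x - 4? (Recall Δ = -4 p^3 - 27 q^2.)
Δ = 4892

For a depressed cubic x^3 + p x + q the discriminant is Δ = -4 p^3 - 27 q^2 = -4*(-11)^3 - 27*(-4)^2 = 5324 - 432 = 4892.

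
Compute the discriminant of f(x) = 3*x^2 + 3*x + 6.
Δ = -63

For a quadratic a x^2 + b x + c the discriminant is Δ = b^2 - 4ac = (3)^2 - 4*(3)*(6) = 9 - (72) = -63.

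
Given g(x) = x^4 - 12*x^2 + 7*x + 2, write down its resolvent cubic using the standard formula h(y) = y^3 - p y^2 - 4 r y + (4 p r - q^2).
h(y) = y^3 + 12*y^2 - 8*y - 145

Identify coefficients: p = -12, q = 7, r = 2.
Plug into h(y) = y^3 - p y^2 - 4 r y + (4 p r - q^2):
  h(y) = y^3 - (-12) y^2 - 4*(2) y + (4*(-12)*(2) - (7)^2)
       = y^3 + (12) y^2 + (-8) y + (-145).
Simplifying: h(y) = y^3 + 12*y^2 - 8*y - 145.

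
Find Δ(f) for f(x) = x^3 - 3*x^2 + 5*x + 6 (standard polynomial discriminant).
Δ = -2219

For x^3 + a x^2 + b x + c the discriminant is Δ = 18 a b c - 4 a^3 c + a^2 b^2 - 4 b^3 - 27 c^2.
Plug a = -3, b = 5, c = 6:
  18*(-3)*(5)*(6) - 4*(-3)^3*(6) + (-3)^2*(5)^2 - 4*(5)^3 - 27*(6)^2
  = -1620 + (648) + 225 + (-500) + (-972)
  = -2219.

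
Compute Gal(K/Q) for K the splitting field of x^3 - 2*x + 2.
Gal(K/Q) = S_3 (symmetric group of order 6)

Compute the discriminant of x^3 + (0)*x^2 + (-2)*x + (2): Δ = -76. Since Δ is not a rational square, the Galois group is not contained in A_3; it must be the full S_3 (irreducibility of the cubic rules out anything smaller).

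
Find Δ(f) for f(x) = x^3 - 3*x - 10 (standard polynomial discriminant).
Δ = -2592

For a depressed cubic x^3 + p x + q the discriminant is Δ = -4 p^3 - 27 q^2 = -4*(-3)^3 - 27*(-10)^2 = 108 - 2700 = -2592.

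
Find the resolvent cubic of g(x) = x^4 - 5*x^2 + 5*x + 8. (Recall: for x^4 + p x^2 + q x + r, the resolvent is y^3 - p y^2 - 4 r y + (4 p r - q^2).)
h(y) = y^3 + 5*y^2 - 32*y - 185

Identify coefficients: p = -5, q = 5, r = 8.
Plug into h(y) = y^3 - p y^2 - 4 r y + (4 p r - q^2):
  h(y) = y^3 - (-5) y^2 - 4*(8) y + (4*(-5)*(8) - (5)^2)
       = y^3 + (5) y^2 + (-32) y + (-185).
Simplifying: h(y) = y^3 + 5*y^2 - 32*y - 185.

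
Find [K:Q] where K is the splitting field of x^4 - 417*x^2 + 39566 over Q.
[K:Q] = 4

f factors as (x^2 - 271)(x^2 - 146); the splitting field is K = Q(sqrt(271), sqrt(146)). Since 271, 146, and 39566 are all non-squares in Q, the three subfields Q(sqrt(271)), Q(sqrt(146)), Q(sqrt(39566)) are distinct degree-2 extensions, so [K:Q] = 4 (Klein four Galois group).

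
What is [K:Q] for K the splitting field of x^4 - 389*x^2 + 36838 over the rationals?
[K:Q] = 4

f factors as (x^2 - 163)(x^2 - 226); the splitting field is K = Q(sqrt(163), sqrt(226)). Since 163, 226, and 36838 are all non-squares in Q, the three subfields Q(sqrt(163)), Q(sqrt(226)), Q(sqrt(36838)) are distinct degree-2 extensions, so [K:Q] = 4 (Klein four Galois group).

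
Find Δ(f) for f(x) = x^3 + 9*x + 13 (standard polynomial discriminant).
Δ = -7479

For a depressed cubic x^3 + p x + q the discriminant is Δ = -4 p^3 - 27 q^2 = -4*(9)^3 - 27*(13)^2 = -2916 - 4563 = -7479.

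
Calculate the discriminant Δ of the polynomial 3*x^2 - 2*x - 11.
Δ = 136

For a quadratic a x^2 + b x + c the discriminant is Δ = b^2 - 4ac = (-2)^2 - 4*(3)*(-11) = 4 - (-132) = 136.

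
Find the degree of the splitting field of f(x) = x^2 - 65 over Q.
[K:Q] = 2

The polynomial x^2 - 65 is irreducible over Q since 65 is not a perfect square. Its splitting field is Q(sqrt(65)), which has degree 2 over Q.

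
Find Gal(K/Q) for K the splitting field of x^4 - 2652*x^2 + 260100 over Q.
Gal(K/Q) = Z/2Z (cyclic of order 2)

f factors as (x^2 - 2550)(x^2 - 102), so the splitting field is K = Q(sqrt(2550), sqrt(102)). The squarefree part of 2550 is 102 and the squarefree part of 102 is also 102, so sqrt(2550) and sqrt(102) are both rational multiples of sqrt(102). Hence Q(sqrt(2550)) = Q(sqrt(102)) = Q(sqrt(102)), and the splitting field collapses to a single degree-2 extension with Galois group Z/2Z.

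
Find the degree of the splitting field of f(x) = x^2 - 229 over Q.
[K:Q] = 2

The polynomial x^2 - 229 is irreducible over Q since 229 is not a perfect square. Its splitting field is Q(sqrt(229)), which has degree 2 over Q.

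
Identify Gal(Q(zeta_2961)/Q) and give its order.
|Gal(Q(zeta_2961)/Q)| = phi(2961) = 1656; group ≅ (Z/2961Z)^* ≅ Z/6Z × Z/6Z × Z/46Z

The n-th cyclotomic polynomial Φ_2961(x) is the minimal polynomial of zeta_2961 over Q and has degree phi(2961) = 1656. So Q(zeta_2961) is a degree-1656 Galois extension with Galois group (Z/2961Z)^*. By CRT, (Z/2961Z)^* ≅ (Z/9Z)^* × (Z/7Z)^* × (Z/47Z)^*. Each prime-power unit group is (Z/9Z)^* ≅ Z/6Z; (Z/7Z)^* ≅ Z/6Z; (Z/47Z)^* ≅ Z/46Z. Hence Gal(Q(zeta_2961)/Q) ≅ Z/6Z × Z/6Z × Z/46Z.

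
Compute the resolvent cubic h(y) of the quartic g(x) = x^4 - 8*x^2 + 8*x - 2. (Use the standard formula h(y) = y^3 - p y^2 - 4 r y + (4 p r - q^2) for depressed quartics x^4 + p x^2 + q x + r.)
h(y) = y^3 + 8*y^2 + 8*y

Identify coefficients: p = -8, q = 8, r = -2.
Plug into h(y) = y^3 - p y^2 - 4 r y + (4 p r - q^2):
  h(y) = y^3 - (-8) y^2 - 4*(-2) y + (4*(-8)*(-2) - (8)^2)
       = y^3 + (8) y^2 + (8) y + (0).
Simplifying: h(y) = y^3 + 8*y^2 + 8*y.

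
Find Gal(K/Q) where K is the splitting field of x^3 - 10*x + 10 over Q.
Gal(K/Q) = S_3 (symmetric group of order 6)

Compute the discriminant of x^3 + (0)*x^2 + (-10)*x + (10): Δ = 1300. Since Δ is not a rational square, the Galois group is not contained in A_3; it must be the full S_3 (irreducibility of the cubic rules out anything smaller).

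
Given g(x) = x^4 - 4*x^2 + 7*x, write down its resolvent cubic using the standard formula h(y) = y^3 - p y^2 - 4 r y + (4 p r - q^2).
h(y) = y^3 + 4*y^2 - 49

Identify coefficients: p = -4, q = 7, r = 0.
Plug into h(y) = y^3 - p y^2 - 4 r y + (4 p r - q^2):
  h(y) = y^3 - (-4) y^2 - 4*(0) y + (4*(-4)*(0) - (7)^2)
       = y^3 + (4) y^2 + (0) y + (-49).
Simplifying: h(y) = y^3 + 4*y^2 - 49.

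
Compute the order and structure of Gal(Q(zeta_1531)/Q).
|Gal(Q(zeta_1531)/Q)| = phi(1531) = 1530; group ≅ (Z/1531Z)^* ≅ Z/1530Z

The n-th cyclotomic polynomial Φ_1531(x) is the minimal polynomial of zeta_1531 over Q and has degree phi(1531) = 1530. So Q(zeta_1531) is a degree-1530 Galois extension with Galois group (Z/1531Z)^*. (Z/1531Z)^* is cyclic since 1531 is an odd prime power (or 4). Hence Gal(Q(zeta_1531)/Q) ≅ Z/1530Z.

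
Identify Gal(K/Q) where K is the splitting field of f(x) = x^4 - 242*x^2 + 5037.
Gal(K/Q) = V_4 (Klein four-group, Z/2Z × Z/2Z)

f factors as (x^2 - 219)(x^2 - 23), so the splitting field is K = Q(sqrt(219), sqrt(23)). The elements 219, 23, 5037 are all non-squares in Q, so sqrt(219) and sqrt(23) generate independent quadratic extensions. Thus [K:Q] = 4 and Gal(K/Q) is generated by the two order-2 automorphisms sqrt(219) ↦ -sqrt(219) and sqrt(23) ↦ -sqrt(23), giving V_4.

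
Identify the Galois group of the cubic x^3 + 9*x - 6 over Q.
Gal(K/Q) = S_3 (symmetric group of order 6)

Compute the discriminant of x^3 + (0)*x^2 + (9)*x + (-6): Δ = -3888. Since Δ is not a rational square, the Galois group is not contained in A_3; it must be the full S_3 (irreducibility of the cubic rules out anything smaller).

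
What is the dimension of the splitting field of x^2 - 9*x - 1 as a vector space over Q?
[K:Q] = 2

The discriminant of x^2 + (-9)*x + (-1) is b^2 - 4c = 81 - (-4) = 85. Since 85 is not a perfect square in Q, the polynomial is irreducible over Q. Its two roots generate a degree-2 extension, so [K:Q] = 2.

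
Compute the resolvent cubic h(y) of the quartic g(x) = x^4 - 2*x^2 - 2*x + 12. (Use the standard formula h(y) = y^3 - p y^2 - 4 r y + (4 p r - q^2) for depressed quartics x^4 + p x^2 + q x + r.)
h(y) = y^3 + 2*y^2 - 48*y - 100

Identify coefficients: p = -2, q = -2, r = 12.
Plug into h(y) = y^3 - p y^2 - 4 r y + (4 p r - q^2):
  h(y) = y^3 - (-2) y^2 - 4*(12) y + (4*(-2)*(12) - (-2)^2)
       = y^3 + (2) y^2 + (-48) y + (-100).
Simplifying: h(y) = y^3 + 2*y^2 - 48*y - 100.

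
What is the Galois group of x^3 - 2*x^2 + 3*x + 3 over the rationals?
Gal(K/Q) = S_3 (symmetric group of order 6)

Compute the discriminant of x^3 + (-2)*x^2 + (3)*x + (3): Δ = -543. Since Δ is not a rational square, the Galois group is not contained in A_3; it must be the full S_3 (irreducibility of the cubic rules out anything smaller).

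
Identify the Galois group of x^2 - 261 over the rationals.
Gal(K/Q) = Z/2Z (cyclic of order 2)

x^2 - 261 is irreducible over Q since 261 is not a rational square. The splitting field Q(sqrt(261)) has degree 2 over Q, and its unique nontrivial automorphism is sqrt(261) ↦ -sqrt(261). Hence Gal(Q(sqrt(261))/Q) = Z/2Z.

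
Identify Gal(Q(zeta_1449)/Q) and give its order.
|Gal(Q(zeta_1449)/Q)| = phi(1449) = 792; group ≅ (Z/1449Z)^* ≅ Z/6Z × Z/6Z × Z/22Z

The n-th cyclotomic polynomial Φ_1449(x) is the minimal polynomial of zeta_1449 over Q and has degree phi(1449) = 792. So Q(zeta_1449) is a degree-792 Galois extension with Galois group (Z/1449Z)^*. By CRT, (Z/1449Z)^* ≅ (Z/9Z)^* × (Z/7Z)^* × (Z/23Z)^*. Each prime-power unit group is (Z/9Z)^* ≅ Z/6Z; (Z/7Z)^* ≅ Z/6Z; (Z/23Z)^* ≅ Z/22Z. Hence Gal(Q(zeta_1449)/Q) ≅ Z/6Z × Z/6Z × Z/22Z.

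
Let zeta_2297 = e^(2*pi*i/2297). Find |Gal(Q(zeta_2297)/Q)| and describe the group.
|Gal(Q(zeta_2297)/Q)| = phi(2297) = 2296; group ≅ (Z/2297Z)^* ≅ Z/2296Z

The n-th cyclotomic polynomial Φ_2297(x) is the minimal polynomial of zeta_2297 over Q and has degree phi(2297) = 2296. So Q(zeta_2297) is a degree-2296 Galois extension with Galois group (Z/2297Z)^*. (Z/2297Z)^* is cyclic since 2297 is an odd prime power (or 4). Hence Gal(Q(zeta_2297)/Q) ≅ Z/2296Z.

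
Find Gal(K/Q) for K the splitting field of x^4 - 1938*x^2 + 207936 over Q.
Gal(K/Q) = Z/2Z (cyclic of order 2)

f factors as (x^2 - 1824)(x^2 - 114), so the splitting field is K = Q(sqrt(1824), sqrt(114)). The squarefree part of 1824 is 114 and the squarefree part of 114 is also 114, so sqrt(1824) and sqrt(114) are both rational multiples of sqrt(114). Hence Q(sqrt(1824)) = Q(sqrt(114)) = Q(sqrt(114)), and the splitting field collapses to a single degree-2 extension with Galois group Z/2Z.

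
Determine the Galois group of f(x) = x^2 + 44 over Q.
Gal(K/Q) = Z/2Z (cyclic of order 2)

x^2 + 44 is irreducible over Q since -44 is not a rational square. The splitting field Q(sqrt(-44)) has degree 2 over Q, and its unique nontrivial automorphism is sqrt(-44) ↦ -sqrt(-44). Hence Gal(Q(sqrt(-44))/Q) = Z/2Z.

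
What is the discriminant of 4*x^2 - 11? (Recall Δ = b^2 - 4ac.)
Δ = 176

For a quadratic a x^2 + b x + c the discriminant is Δ = b^2 - 4ac = (0)^2 - 4*(4)*(-11) = 0 - (-176) = 176.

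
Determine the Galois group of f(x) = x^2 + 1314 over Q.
Gal(K/Q) = Z/2Z (cyclic of order 2)

x^2 + 1314 is irreducible over Q since -1314 is not a rational square. The splitting field Q(sqrt(-1314)) has degree 2 over Q, and its unique nontrivial automorphism is sqrt(-1314) ↦ -sqrt(-1314). Hence Gal(Q(sqrt(-1314))/Q) = Z/2Z.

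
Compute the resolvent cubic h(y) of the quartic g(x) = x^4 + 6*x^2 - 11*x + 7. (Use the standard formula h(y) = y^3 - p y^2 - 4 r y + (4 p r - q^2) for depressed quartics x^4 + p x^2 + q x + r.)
h(y) = y^3 - 6*y^2 - 28*y + 47

Identify coefficients: p = 6, q = -11, r = 7.
Plug into h(y) = y^3 - p y^2 - 4 r y + (4 p r - q^2):
  h(y) = y^3 - (6) y^2 - 4*(7) y + (4*(6)*(7) - (-11)^2)
       = y^3 + (-6) y^2 + (-28) y + (47).
Simplifying: h(y) = y^3 - 6*y^2 - 28*y + 47.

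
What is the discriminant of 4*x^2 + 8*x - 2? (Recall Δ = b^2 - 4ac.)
Δ = 96

For a quadratic a x^2 + b x + c the discriminant is Δ = b^2 - 4ac = (8)^2 - 4*(4)*(-2) = 64 - (-32) = 96.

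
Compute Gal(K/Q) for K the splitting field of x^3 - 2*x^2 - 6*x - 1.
Gal(K/Q) = S_3 (symmetric group of order 6)

Compute the discriminant of x^3 + (-2)*x^2 + (-6)*x + (-1): Δ = 733. Since Δ is not a rational square, the Galois group is not contained in A_3; it must be the full S_3 (irreducibility of the cubic rules out anything smaller).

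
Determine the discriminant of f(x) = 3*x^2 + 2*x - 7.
Δ = 88

For a quadratic a x^2 + b x + c the discriminant is Δ = b^2 - 4ac = (2)^2 - 4*(3)*(-7) = 4 - (-84) = 88.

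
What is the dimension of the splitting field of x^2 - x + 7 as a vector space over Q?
[K:Q] = 2

The discriminant of x^2 + (-1)*x + (7) is b^2 - 4c = 1 - (28) = -27. Since -27 is not a perfect square in Q, the polynomial is irreducible over Q. Its two roots generate a degree-2 extension, so [K:Q] = 2.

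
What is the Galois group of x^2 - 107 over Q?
Gal(K/Q) = Z/2Z (cyclic of order 2)

x^2 - 107 is irreducible over Q since 107 is not a rational square. The splitting field Q(sqrt(107)) has degree 2 over Q, and its unique nontrivial automorphism is sqrt(107) ↦ -sqrt(107). Hence Gal(Q(sqrt(107))/Q) = Z/2Z.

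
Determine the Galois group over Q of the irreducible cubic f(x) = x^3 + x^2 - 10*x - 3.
Gal(K/Q) = S_3 (symmetric group of order 6)

Compute the discriminant of x^3 + (1)*x^2 + (-10)*x + (-3): Δ = 4409. Since Δ is not a rational square, the Galois group is not contained in A_3; it must be the full S_3 (irreducibility of the cubic rules out anything smaller).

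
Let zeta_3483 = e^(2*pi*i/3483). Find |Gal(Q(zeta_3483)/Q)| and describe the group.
|Gal(Q(zeta_3483)/Q)| = phi(3483) = 2268; group ≅ (Z/3483Z)^* ≅ Z/42Z × Z/54Z

The n-th cyclotomic polynomial Φ_3483(x) is the minimal polynomial of zeta_3483 over Q and has degree phi(3483) = 2268. So Q(zeta_3483) is a degree-2268 Galois extension with Galois group (Z/3483Z)^*. By CRT, (Z/3483Z)^* ≅ (Z/81Z)^* × (Z/43Z)^*. Each prime-power unit group is (Z/81Z)^* ≅ Z/54Z; (Z/43Z)^* ≅ Z/42Z. Hence Gal(Q(zeta_3483)/Q) ≅ Z/42Z × Z/54Z.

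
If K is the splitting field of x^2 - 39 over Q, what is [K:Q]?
[K:Q] = 2

The polynomial x^2 - 39 is irreducible over Q since 39 is not a perfect square. Its splitting field is Q(sqrt(39)), which has degree 2 over Q.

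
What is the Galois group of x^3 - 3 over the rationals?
Gal(K/Q) = S_3 (symmetric group of order 6)

Compute the discriminant of x^3 + (0)*x^2 + (0)*x + (-3): Δ = -243. Since Δ is not a rational square, the Galois group is not contained in A_3; it must be the full S_3 (irreducibility of the cubic rules out anything smaller).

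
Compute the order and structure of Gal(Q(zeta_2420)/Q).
|Gal(Q(zeta_2420)/Q)| = phi(2420) = 880; group ≅ (Z/2420Z)^* ≅ Z/2Z × Z/4Z × Z/110Z

The n-th cyclotomic polynomial Φ_2420(x) is the minimal polynomial of zeta_2420 over Q and has degree phi(2420) = 880. So Q(zeta_2420) is a degree-880 Galois extension with Galois group (Z/2420Z)^*. By CRT, (Z/2420Z)^* ≅ (Z/4Z)^* × (Z/5Z)^* × (Z/121Z)^*. Each prime-power unit group is (Z/4Z)^* ≅ Z/2Z; (Z/5Z)^* ≅ Z/4Z; (Z/121Z)^* ≅ Z/110Z. Hence Gal(Q(zeta_2420)/Q) ≅ Z/2Z × Z/4Z × Z/110Z.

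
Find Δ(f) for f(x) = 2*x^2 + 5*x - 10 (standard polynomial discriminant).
Δ = 105

For a quadratic a x^2 + b x + c the discriminant is Δ = b^2 - 4ac = (5)^2 - 4*(2)*(-10) = 25 - (-80) = 105.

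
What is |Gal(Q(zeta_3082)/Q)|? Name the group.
|Gal(Q(zeta_3082)/Q)| = phi(3082) = 1452; group ≅ (Z/3082Z)^* ≅ Z/22Z × Z/66Z

The n-th cyclotomic polynomial Φ_3082(x) is the minimal polynomial of zeta_3082 over Q and has degree phi(3082) = 1452. So Q(zeta_3082) is a degree-1452 Galois extension with Galois group (Z/3082Z)^*. By CRT, (Z/3082Z)^* ≅ (Z/2Z)^* × (Z/23Z)^* × (Z/67Z)^*. Each prime-power unit group is (Z/2Z)^* ≅ trivial group (order 1); (Z/23Z)^* ≅ Z/22Z; (Z/67Z)^* ≅ Z/66Z. Hence Gal(Q(zeta_3082)/Q) ≅ Z/22Z × Z/66Z.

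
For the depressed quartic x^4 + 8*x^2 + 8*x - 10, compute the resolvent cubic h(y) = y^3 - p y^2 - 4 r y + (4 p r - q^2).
h(y) = y^3 - 8*y^2 + 40*y - 384

Identify coefficients: p = 8, q = 8, r = -10.
Plug into h(y) = y^3 - p y^2 - 4 r y + (4 p r - q^2):
  h(y) = y^3 - (8) y^2 - 4*(-10) y + (4*(8)*(-10) - (8)^2)
       = y^3 + (-8) y^2 + (40) y + (-384).
Simplifying: h(y) = y^3 - 8*y^2 + 40*y - 384.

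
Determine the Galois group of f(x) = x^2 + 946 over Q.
Gal(K/Q) = Z/2Z (cyclic of order 2)

x^2 + 946 is irreducible over Q since -946 is not a rational square. The splitting field Q(sqrt(-946)) has degree 2 over Q, and its unique nontrivial automorphism is sqrt(-946) ↦ -sqrt(-946). Hence Gal(Q(sqrt(-946))/Q) = Z/2Z.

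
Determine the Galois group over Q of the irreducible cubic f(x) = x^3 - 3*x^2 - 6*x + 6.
Gal(K/Q) = S_3 (symmetric group of order 6)

Compute the discriminant of x^3 + (-3)*x^2 + (-6)*x + (6): Δ = 2808. Since Δ is not a rational square, the Galois group is not contained in A_3; it must be the full S_3 (irreducibility of the cubic rules out anything smaller).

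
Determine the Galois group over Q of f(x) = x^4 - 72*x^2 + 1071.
Gal(K/Q) = V_4 (Klein four-group, Z/2Z × Z/2Z)

f factors as (x^2 - 21)(x^2 - 51), so the splitting field is K = Q(sqrt(21), sqrt(51)). The elements 21, 51, 1071 are all non-squares in Q, so sqrt(21) and sqrt(51) generate independent quadratic extensions. Thus [K:Q] = 4 and Gal(K/Q) is generated by the two order-2 automorphisms sqrt(21) ↦ -sqrt(21) and sqrt(51) ↦ -sqrt(51), giving V_4.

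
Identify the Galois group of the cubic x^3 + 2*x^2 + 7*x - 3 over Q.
Gal(K/Q) = S_3 (symmetric group of order 6)

Compute the discriminant of x^3 + (2)*x^2 + (7)*x + (-3): Δ = -2079. Since Δ is not a rational square, the Galois group is not contained in A_3; it must be the full S_3 (irreducibility of the cubic rules out anything smaller).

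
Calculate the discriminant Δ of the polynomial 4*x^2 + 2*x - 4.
Δ = 68

For a quadratic a x^2 + b x + c the discriminant is Δ = b^2 - 4ac = (2)^2 - 4*(4)*(-4) = 4 - (-64) = 68.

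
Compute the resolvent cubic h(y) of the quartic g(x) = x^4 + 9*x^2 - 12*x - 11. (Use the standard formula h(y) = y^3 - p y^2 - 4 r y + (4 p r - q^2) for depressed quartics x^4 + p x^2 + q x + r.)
h(y) = y^3 - 9*y^2 + 44*y - 540

Identify coefficients: p = 9, q = -12, r = -11.
Plug into h(y) = y^3 - p y^2 - 4 r y + (4 p r - q^2):
  h(y) = y^3 - (9) y^2 - 4*(-11) y + (4*(9)*(-11) - (-12)^2)
       = y^3 + (-9) y^2 + (44) y + (-540).
Simplifying: h(y) = y^3 - 9*y^2 + 44*y - 540.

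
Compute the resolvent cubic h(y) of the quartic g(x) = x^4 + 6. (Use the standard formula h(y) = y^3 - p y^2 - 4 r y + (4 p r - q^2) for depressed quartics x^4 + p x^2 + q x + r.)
h(y) = y^3 - 24*y

Identify coefficients: p = 0, q = 0, r = 6.
Plug into h(y) = y^3 - p y^2 - 4 r y + (4 p r - q^2):
  h(y) = y^3 - (0) y^2 - 4*(6) y + (4*(0)*(6) - (0)^2)
       = y^3 + (0) y^2 + (-24) y + (0).
Simplifying: h(y) = y^3 - 24*y.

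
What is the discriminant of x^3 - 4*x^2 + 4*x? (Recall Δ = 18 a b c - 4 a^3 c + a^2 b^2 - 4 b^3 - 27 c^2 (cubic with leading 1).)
Δ = 0

For x^3 + a x^2 + b x + c the discriminant is Δ = 18 a b c - 4 a^3 c + a^2 b^2 - 4 b^3 - 27 c^2.
Plug a = -4, b = 4, c = 0:
  18*(-4)*(4)*(0) - 4*(-4)^3*(0) + (-4)^2*(4)^2 - 4*(4)^3 - 27*(0)^2
  = 0 + (0) + 256 + (-256) + (0)
  = 0.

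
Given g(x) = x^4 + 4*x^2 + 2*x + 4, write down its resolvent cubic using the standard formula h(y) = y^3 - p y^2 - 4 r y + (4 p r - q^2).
h(y) = y^3 - 4*y^2 - 16*y + 60

Identify coefficients: p = 4, q = 2, r = 4.
Plug into h(y) = y^3 - p y^2 - 4 r y + (4 p r - q^2):
  h(y) = y^3 - (4) y^2 - 4*(4) y + (4*(4)*(4) - (2)^2)
       = y^3 + (-4) y^2 + (-16) y + (60).
Simplifying: h(y) = y^3 - 4*y^2 - 16*y + 60.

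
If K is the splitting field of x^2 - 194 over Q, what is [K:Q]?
[K:Q] = 2

The polynomial x^2 - 194 is irreducible over Q since 194 is not a perfect square. Its splitting field is Q(sqrt(194)), which has degree 2 over Q.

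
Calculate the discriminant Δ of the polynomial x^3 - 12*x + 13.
Δ = 2349

For a depressed cubic x^3 + p x + q the discriminant is Δ = -4 p^3 - 27 q^2 = -4*(-12)^3 - 27*(13)^2 = 6912 - 4563 = 2349.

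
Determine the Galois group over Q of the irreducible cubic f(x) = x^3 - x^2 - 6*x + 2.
Gal(K/Q) = S_3 (symmetric group of order 6)

Compute the discriminant of x^3 + (-1)*x^2 + (-6)*x + (2): Δ = 1016. Since Δ is not a rational square, the Galois group is not contained in A_3; it must be the full S_3 (irreducibility of the cubic rules out anything smaller).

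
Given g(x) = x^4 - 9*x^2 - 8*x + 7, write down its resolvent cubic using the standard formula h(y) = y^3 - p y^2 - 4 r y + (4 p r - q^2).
h(y) = y^3 + 9*y^2 - 28*y - 316

Identify coefficients: p = -9, q = -8, r = 7.
Plug into h(y) = y^3 - p y^2 - 4 r y + (4 p r - q^2):
  h(y) = y^3 - (-9) y^2 - 4*(7) y + (4*(-9)*(7) - (-8)^2)
       = y^3 + (9) y^2 + (-28) y + (-316).
Simplifying: h(y) = y^3 + 9*y^2 - 28*y - 316.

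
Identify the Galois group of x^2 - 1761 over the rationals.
Gal(K/Q) = Z/2Z (cyclic of order 2)

x^2 - 1761 is irreducible over Q since 1761 is not a rational square. The splitting field Q(sqrt(1761)) has degree 2 over Q, and its unique nontrivial automorphism is sqrt(1761) ↦ -sqrt(1761). Hence Gal(Q(sqrt(1761))/Q) = Z/2Z.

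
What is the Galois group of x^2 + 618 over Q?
Gal(K/Q) = Z/2Z (cyclic of order 2)

x^2 + 618 is irreducible over Q since -618 is not a rational square. The splitting field Q(sqrt(-618)) has degree 2 over Q, and its unique nontrivial automorphism is sqrt(-618) ↦ -sqrt(-618). Hence Gal(Q(sqrt(-618))/Q) = Z/2Z.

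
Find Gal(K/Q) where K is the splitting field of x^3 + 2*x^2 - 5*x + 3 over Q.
Gal(K/Q) = S_3 (symmetric group of order 6)

Compute the discriminant of x^3 + (2)*x^2 + (-5)*x + (3): Δ = -279. Since Δ is not a rational square, the Galois group is not contained in A_3; it must be the full S_3 (irreducibility of the cubic rules out anything smaller).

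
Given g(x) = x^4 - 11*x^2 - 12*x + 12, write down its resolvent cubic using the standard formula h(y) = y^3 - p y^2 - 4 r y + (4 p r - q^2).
h(y) = y^3 + 11*y^2 - 48*y - 672

Identify coefficients: p = -11, q = -12, r = 12.
Plug into h(y) = y^3 - p y^2 - 4 r y + (4 p r - q^2):
  h(y) = y^3 - (-11) y^2 - 4*(12) y + (4*(-11)*(12) - (-12)^2)
       = y^3 + (11) y^2 + (-48) y + (-672).
Simplifying: h(y) = y^3 + 11*y^2 - 48*y - 672.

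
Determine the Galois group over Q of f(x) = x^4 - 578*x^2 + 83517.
Gal(K/Q) = V_4 (Klein four-group, Z/2Z × Z/2Z)

f factors as (x^2 - 291)(x^2 - 287), so the splitting field is K = Q(sqrt(291), sqrt(287)). The elements 291, 287, 83517 are all non-squares in Q, so sqrt(291) and sqrt(287) generate independent quadratic extensions. Thus [K:Q] = 4 and Gal(K/Q) is generated by the two order-2 automorphisms sqrt(291) ↦ -sqrt(291) and sqrt(287) ↦ -sqrt(287), giving V_4.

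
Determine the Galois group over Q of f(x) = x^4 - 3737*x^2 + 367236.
Gal(K/Q) = Z/2Z (cyclic of order 2)

f factors as (x^2 - 3636)(x^2 - 101), so the splitting field is K = Q(sqrt(3636), sqrt(101)). The squarefree part of 3636 is 101 and the squarefree part of 101 is also 101, so sqrt(3636) and sqrt(101) are both rational multiples of sqrt(101). Hence Q(sqrt(3636)) = Q(sqrt(101)) = Q(sqrt(101)), and the splitting field collapses to a single degree-2 extension with Galois group Z/2Z.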